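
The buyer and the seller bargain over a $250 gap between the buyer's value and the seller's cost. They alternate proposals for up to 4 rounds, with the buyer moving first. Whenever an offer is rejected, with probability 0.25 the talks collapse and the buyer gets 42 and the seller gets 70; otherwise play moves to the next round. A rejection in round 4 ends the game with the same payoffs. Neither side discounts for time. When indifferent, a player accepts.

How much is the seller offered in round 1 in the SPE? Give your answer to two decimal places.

154.09

Round 4 (the seller proposes): the buyer gets 42 if talks fail, so the seller offers 42 and keeps 208.
Round 3 (the buyer proposes): rejecting gives the seller an expected 0.75 × 208 + 0.25 × 70 = 173.5; the buyer offers that and keeps 76.5.
Round 2 (the seller proposes): rejecting gives the buyer an expected 0.75 × 76.5 + 0.25 × 42 = 67.875, so the seller offers 67.875, keeping 182.125.
Round 1 (the buyer proposes): rejecting gives the seller an expected 0.75 × 182.125 + 0.25 × 70 = 154.09375; the buyer offers that and keeps 95.90625.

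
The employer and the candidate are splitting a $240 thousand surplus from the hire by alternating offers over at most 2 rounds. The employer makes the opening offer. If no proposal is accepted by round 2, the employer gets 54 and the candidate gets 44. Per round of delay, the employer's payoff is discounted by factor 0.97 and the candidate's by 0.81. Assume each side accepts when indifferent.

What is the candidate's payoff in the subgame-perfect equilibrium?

150.66

Solve by backward induction from round 2.
Round 2 (the candidate proposes): the employer gets 54 if talks fail, so the candidate offers 54 and keeps 186.
Round 1 (the employer proposes): the candidate can get 186 next round, worth 0.81 × 186 = 150.66 now. The employer offers 150.66 and keeps 240 − 150.66 = 89.34.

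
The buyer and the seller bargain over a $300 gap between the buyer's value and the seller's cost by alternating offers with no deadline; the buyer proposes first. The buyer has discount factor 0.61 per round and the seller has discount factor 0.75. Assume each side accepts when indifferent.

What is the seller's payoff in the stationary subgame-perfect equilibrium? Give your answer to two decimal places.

161.75

In a stationary SPE each proposer offers the other exactly their discounted continuation value.
If the buyer keeps x when proposing and the seller keeps y when proposing, then x = 300 − 0.75y and y = 300 − 0.61x.
Solving: x = 300(1 − 0.75) / (1 − 0.61·0.75) = 75 / 0.5425 ≈ 138.2488.
The seller gets 300 − 138.2488 ≈ 161.7512.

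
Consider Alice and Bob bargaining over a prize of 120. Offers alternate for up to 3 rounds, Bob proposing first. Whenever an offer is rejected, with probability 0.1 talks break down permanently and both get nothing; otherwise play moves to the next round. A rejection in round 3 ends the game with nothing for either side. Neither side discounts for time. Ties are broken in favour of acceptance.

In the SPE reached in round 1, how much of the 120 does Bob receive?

Round 3 (Bob proposes): Alice will accept anything ≥ 0, so Bob offers 0 and keeps 120.
Round 2 (Alice proposes): rejecting gives Bob an expected 0.9 × 120 = 108; Alice offers that and keeps 12.
Round 1 (Bob proposes): rejecting gives Alice an expected 0.9 × 12 = 10.8, so Bob offers 10.8, keeping 109.2.

109.2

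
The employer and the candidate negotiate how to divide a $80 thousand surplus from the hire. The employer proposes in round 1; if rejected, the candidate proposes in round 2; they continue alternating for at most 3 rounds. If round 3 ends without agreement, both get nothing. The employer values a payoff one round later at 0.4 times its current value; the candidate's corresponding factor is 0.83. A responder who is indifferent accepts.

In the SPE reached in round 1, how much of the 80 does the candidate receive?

Round 3 (the employer proposes): the candidate will accept anything ≥ 0, so the employer offers 0 and keeps 80.
Round 2 (the candidate proposes): the employer can get 80 next round, worth 0.4 × 80 = 32 now, so the candidate offers 32, keeping 48.
Round 1 (the employer proposes): the candidate can get 48 next round, worth 0.83 × 48 = 39.84 now, so the employer offers 39.84, keeping 40.16.

39.84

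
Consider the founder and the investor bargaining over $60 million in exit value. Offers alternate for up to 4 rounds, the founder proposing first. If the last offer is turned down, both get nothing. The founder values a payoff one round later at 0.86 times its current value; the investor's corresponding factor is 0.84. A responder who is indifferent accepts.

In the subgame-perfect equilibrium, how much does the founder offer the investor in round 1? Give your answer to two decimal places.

43.46

Round 4 (the investor proposes): rejection yields 0 for the founder; the investor offers 0 and keeps 60.
Round 3 (the founder proposes): the investor can get 60 next round, worth 0.84 × 60 = 50.4 now. The founder offers 50.4 and keeps 60 − 50.4 = 9.6.
Round 2 (the investor proposes): the founder can get 9.6 next round, worth 0.86 × 9.6 = 8.256 now. The investor offers 8.256 and keeps 60 − 8.256 = 51.744.
Round 1 (the founder proposes): the investor can get 51.744 next round, worth 0.84 × 51.744 = 43.46496 now, so the founder offers 43.46496, keeping 16.53504.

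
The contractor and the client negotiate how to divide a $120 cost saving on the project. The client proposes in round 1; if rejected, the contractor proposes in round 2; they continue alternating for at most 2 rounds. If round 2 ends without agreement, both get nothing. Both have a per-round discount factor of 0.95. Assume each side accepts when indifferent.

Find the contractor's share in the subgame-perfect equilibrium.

Round 2 (the contractor proposes): rejection yields 0 for the client; the contractor offers 0 and keeps 120.
Round 1 (the client proposes): the contractor can get 120 next round, worth 0.95 × 120 = 114 now. The client offers 114 and keeps 120 − 114 = 6.

114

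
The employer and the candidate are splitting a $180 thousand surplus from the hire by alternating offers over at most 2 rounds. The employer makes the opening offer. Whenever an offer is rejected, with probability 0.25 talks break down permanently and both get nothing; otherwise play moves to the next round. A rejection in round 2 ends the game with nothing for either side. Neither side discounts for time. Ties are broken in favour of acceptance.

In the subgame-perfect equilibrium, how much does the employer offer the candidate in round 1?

135

Round 2 (the candidate proposes): rejection yields 0 for the employer; the candidate offers 0 and keeps 180.
Round 1 (the employer proposes): rejecting gives the candidate an expected 0.75 × 180 = 135, so the employer offers 135, keeping 45.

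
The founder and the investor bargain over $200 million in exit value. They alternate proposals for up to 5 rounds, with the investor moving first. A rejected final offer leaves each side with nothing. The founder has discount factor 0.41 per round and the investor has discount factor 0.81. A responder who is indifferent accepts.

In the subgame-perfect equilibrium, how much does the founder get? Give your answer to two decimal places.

By backward induction:
Round 5 (the investor proposes): the founder will accept anything ≥ 0, so the investor offers 0 and keeps 200.
Round 4 (the founder proposes): the investor can get 200 next round, worth 0.81 × 200 = 162 now; the founder offers that and keeps 38.
Round 3 (the investor proposes): the founder can get 38 next round, worth 0.41 × 38 = 15.58 now; the investor offers that and keeps 184.42.
Round 2 (the founder proposes): the investor can get 184.42 next round, worth 0.81 × 184.42 = 149.3802 now. The founder offers 149.3802 and keeps 200 − 149.3802 = 50.6198.
Round 1 (the investor proposes): the founder can get 50.6198 next round, worth 0.41 × 50.6198 = 20.754118 now. The investor offers 20.754118 and keeps 200 − 20.754118 = 179.245882.

20.75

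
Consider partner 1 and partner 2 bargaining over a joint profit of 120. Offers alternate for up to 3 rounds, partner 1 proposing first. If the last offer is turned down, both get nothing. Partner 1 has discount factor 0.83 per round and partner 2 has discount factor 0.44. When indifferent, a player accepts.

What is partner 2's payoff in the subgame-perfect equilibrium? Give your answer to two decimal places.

8.98

Round 3 (partner 1 proposes): partner 2 will accept anything ≥ 0, so partner 1 offers 0 and keeps 120.
Round 2 (partner 2 proposes): partner 1 can get 120 next round, worth 0.83 × 120 = 99.6 now. Partner 2 offers 99.6 and keeps 120 − 99.6 = 20.4.
Round 1 (partner 1 proposes): partner 2 can get 20.4 next round, worth 0.44 × 20.4 = 8.976 now. Partner 1 offers 8.976 and keeps 120 − 8.976 = 111.024.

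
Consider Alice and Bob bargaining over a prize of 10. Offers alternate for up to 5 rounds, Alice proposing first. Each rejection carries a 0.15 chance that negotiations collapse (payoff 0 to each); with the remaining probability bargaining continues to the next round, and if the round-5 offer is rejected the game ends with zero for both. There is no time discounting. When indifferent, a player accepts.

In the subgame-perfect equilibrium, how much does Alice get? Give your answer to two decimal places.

7.80

Round 5 (Alice proposes): rejection yields 0 for Bob; Alice offers 0 and keeps 10.
Round 4 (Bob proposes): rejecting gives Alice an expected 0.85 × 10 = 8.5, so Bob offers 8.5, keeping 1.5.
Round 3 (Alice proposes): rejecting gives Bob an expected 0.85 × 1.5 = 1.275; Alice offers that and keeps 8.725.
Round 2 (Bob proposes): rejecting gives Alice an expected 0.85 × 8.725 = 7.41625. Bob offers 7.41625 and keeps 10 − 7.41625 = 2.58375.
Round 1 (Alice proposes): rejecting gives Bob an expected 0.85 × 2.58375 = 2.1961875. Alice offers 2.1961875 and keeps 10 − 2.1961875 = 7.8038125.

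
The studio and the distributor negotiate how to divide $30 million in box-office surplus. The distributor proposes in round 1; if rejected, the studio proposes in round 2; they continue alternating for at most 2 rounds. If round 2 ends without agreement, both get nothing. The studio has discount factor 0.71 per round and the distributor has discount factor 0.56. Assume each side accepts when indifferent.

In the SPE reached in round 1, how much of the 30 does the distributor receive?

Round 2 (the studio proposes): the distributor will accept anything ≥ 0, so the studio offers 0 and keeps 30.
Round 1 (the distributor proposes): the studio can get 30 next round, worth 0.71 × 30 = 21.3 now; the distributor offers that and keeps 8.7.

8.7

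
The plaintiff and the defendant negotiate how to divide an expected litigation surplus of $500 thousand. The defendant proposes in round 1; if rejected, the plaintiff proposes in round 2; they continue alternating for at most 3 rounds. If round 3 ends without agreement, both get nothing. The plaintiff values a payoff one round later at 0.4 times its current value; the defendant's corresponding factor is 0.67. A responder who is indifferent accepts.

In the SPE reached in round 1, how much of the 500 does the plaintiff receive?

66

Round 3 (the defendant proposes): the plaintiff will accept anything ≥ 0, so the defendant offers 0 and keeps 500.
Round 2 (the plaintiff proposes): the defendant can get 500 next round, worth 0.67 × 500 = 335 now, so the plaintiff offers 335, keeping 165.
Round 1 (the defendant proposes): the plaintiff can get 165 next round, worth 0.4 × 165 = 66 now. The defendant offers 66 and keeps 500 − 66 = 434.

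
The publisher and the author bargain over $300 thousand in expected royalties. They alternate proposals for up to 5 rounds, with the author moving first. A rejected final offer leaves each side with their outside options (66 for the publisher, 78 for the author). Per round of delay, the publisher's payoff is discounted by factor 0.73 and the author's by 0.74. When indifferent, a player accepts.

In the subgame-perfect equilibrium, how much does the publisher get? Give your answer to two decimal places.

106.96

Round 5 (the author proposes): the publisher gets 66 if talks fail, so the author offers 66 and keeps 234.
Round 4 (the publisher proposes): the author can get 234 next round, worth 0.74 × 234 = 173.16 now; the publisher offers that and keeps 126.84.
Round 3 (the author proposes): the publisher can get 126.84 next round, worth 0.73 × 126.84 = 92.5932 now; the author offers that and keeps 207.4068.
Round 2 (the publisher proposes): the author can get 207.4068 next round, worth 0.74 × 207.4068 = 153.481032 now, so the publisher offers 153.481032, keeping 146.518968.
Round 1 (the author proposes): the publisher can get 146.518968 next round, worth 0.73 × 146.518968 = 106.95884664 now; the author offers that and keeps 193.04115336.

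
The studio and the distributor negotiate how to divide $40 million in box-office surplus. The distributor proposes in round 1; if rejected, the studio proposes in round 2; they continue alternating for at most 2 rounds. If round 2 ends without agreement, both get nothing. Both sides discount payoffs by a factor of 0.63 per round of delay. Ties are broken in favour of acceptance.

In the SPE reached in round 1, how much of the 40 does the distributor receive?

14.8

Round 2 (the studio proposes): rejection yields 0 for the distributor; the studio offers 0 and keeps 40.
Round 1 (the distributor proposes): the studio can get 40 next round, worth 0.63 × 40 = 25.2 now. The distributor offers 25.2 and keeps 40 − 25.2 = 14.8.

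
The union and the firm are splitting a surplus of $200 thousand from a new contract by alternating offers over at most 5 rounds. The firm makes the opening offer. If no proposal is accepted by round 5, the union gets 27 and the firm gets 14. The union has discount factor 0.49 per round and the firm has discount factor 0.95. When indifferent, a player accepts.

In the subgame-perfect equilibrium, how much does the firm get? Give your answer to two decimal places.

186.97

Solve by backward induction from round 5.
Round 5 (the firm proposes): the union gets 27 if talks fail, so the firm offers 27 and keeps 173.
Round 4 (the union proposes): the firm can get 173 next round, worth 0.95 × 173 = 164.35 now. The union offers 164.35 and keeps 200 − 164.35 = 35.65.
Round 3 (the firm proposes): the union can get 35.65 next round, worth 0.49 × 35.65 = 17.4685 now, so the firm offers 17.4685, keeping 182.5315.
Round 2 (the union proposes): the firm can get 182.5315 next round, worth 0.95 × 182.5315 = 173.404925 now. The union offers 173.404925 and keeps 200 − 173.404925 = 26.595075.
Round 1 (the firm proposes): the union can get 26.595075 next round, worth 0.49 × 26.595075 = 13.03158675 now. The firm offers 13.03158675 and keeps 200 − 13.03158675 = 186.96841325.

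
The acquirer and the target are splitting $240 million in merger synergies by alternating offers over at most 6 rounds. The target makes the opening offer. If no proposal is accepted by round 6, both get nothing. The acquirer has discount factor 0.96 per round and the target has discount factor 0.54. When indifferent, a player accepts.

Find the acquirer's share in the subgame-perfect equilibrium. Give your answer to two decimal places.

222.84

Round 6 (the acquirer proposes): the target will accept anything ≥ 0, so the acquirer offers 0 and keeps 240.
Round 5 (the target proposes): the acquirer can get 240 next round, worth 0.96 × 240 = 230.4 now. The target offers 230.4 and keeps 240 − 230.4 = 9.6.
Round 4 (the acquirer proposes): the target can get 9.6 next round, worth 0.54 × 9.6 = 5.184 now. The acquirer offers 5.184 and keeps 240 − 5.184 = 234.816.
Round 3 (the target proposes): the acquirer can get 234.816 next round, worth 0.96 × 234.816 = 225.42336 now. The target offers 225.42336 and keeps 240 − 225.42336 = 14.57664.
Round 2 (the acquirer proposes): the target can get 14.57664 next round, worth 0.54 × 14.57664 = 7.8713856 now. The acquirer offers 7.8713856 and keeps 240 − 7.8713856 = 232.1286144.
Round 1 (the target proposes): the acquirer can get 232.1286144 next round, worth 0.96 × 232.1286144 = 222.843469824 now; the target offers that and keeps 17.156530176.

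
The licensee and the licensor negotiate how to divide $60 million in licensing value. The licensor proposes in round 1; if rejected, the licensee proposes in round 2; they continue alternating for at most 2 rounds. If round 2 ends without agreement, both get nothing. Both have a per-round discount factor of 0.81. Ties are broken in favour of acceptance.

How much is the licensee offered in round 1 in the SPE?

48.6

Solve by backward induction from round 2.
Round 2 (the licensee proposes): rejection yields 0 for the licensor; the licensee offers 0 and keeps 60.
Round 1 (the licensor proposes): the licensee can get 60 next round, worth 0.81 × 60 = 48.6 now. The licensor offers 48.6 and keeps 60 − 48.6 = 11.4.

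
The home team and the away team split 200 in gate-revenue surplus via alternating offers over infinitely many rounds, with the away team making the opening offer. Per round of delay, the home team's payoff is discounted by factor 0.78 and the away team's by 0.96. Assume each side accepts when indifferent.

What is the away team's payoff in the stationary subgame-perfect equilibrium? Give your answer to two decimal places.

175.16

Let x be the away team's share when the away team proposes and y be the home team's share when the home team proposes.
The home team accepts iff offered ≥ 0.78·y, so x = 200 − 0.78y. Symmetrically y = 200 − 0.96x.
Substituting: x = 200 − 0.78(200 − 0.96x), giving x(1 − 0.96·0.78) = 200(1 − 0.78).
So x = 200 × 0.22 / 0.2512 ≈ 175.1592, and the home team receives 200 − x ≈ 24.8408.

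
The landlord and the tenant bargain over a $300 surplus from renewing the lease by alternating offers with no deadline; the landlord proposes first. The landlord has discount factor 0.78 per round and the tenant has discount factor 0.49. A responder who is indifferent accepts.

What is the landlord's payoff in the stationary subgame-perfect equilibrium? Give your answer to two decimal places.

247.65

In a stationary SPE each proposer offers the other exactly their discounted continuation value.
If the landlord keeps x when proposing and the tenant keeps y when proposing, then x = 300 − 0.49y and y = 300 − 0.78x.
Solving: x = 300(1 − 0.49) / (1 − 0.78·0.49) = 153 / 0.6178 ≈ 247.6530.
The tenant gets 300 − 247.6530 ≈ 52.3470.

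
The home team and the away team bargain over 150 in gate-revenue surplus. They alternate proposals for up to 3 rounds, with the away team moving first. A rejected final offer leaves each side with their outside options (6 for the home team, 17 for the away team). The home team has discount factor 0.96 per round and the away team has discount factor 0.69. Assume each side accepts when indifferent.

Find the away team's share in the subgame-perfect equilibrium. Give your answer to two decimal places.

101.39

Round 3 (the away team proposes): the home team gets 6 if talks fail, so the away team offers 6 and keeps 144.
Round 2 (the home team proposes): the away team can get 144 next round, worth 0.69 × 144 = 99.36 now, so the home team offers 99.36, keeping 50.64.
Round 1 (the away team proposes): the home team can get 50.64 next round, worth 0.96 × 50.64 = 48.6144 now, so the away team offers 48.6144, keeping 101.3856.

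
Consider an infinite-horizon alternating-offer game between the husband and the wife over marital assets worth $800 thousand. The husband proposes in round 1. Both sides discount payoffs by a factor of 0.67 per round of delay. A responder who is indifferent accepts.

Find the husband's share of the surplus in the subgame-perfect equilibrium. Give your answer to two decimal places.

When the husband proposes, the wife accepts any offer worth at least 0.67 times what the wife would get by proposing next round; and vice versa.
This gives x = 800 − 0.67y and y = 800 − 0.67x, where x and y are each side's share when it proposes.
Hence (1 − 0.67·0.67)x = 800(1 − 0.67), i.e. 0.5511·x = 264.
x ≈ 479.0419; the wife's share is 800 − x ≈ 320.9581.

479.04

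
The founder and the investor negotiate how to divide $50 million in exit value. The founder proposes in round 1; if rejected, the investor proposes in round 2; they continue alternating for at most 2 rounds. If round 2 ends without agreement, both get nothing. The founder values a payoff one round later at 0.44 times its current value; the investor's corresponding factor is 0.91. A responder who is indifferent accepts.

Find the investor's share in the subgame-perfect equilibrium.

45.5

Round 2 (the investor proposes): rejection yields 0 for the founder; the investor offers 0 and keeps 50.
Round 1 (the founder proposes): the investor can get 50 next round, worth 0.91 × 50 = 45.5 now, so the founder offers 45.5, keeping 4.5.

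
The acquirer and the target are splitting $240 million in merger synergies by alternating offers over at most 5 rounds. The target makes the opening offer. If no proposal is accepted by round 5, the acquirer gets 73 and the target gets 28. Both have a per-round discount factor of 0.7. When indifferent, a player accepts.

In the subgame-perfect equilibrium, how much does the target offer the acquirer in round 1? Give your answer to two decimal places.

Round 5 (the target proposes): the acquirer gets 73 if talks fail, so the target offers 73 and keeps 167.
Round 4 (the acquirer proposes): the target can get 167 next round, worth 0.7 × 167 = 116.9 now, so the acquirer offers 116.9, keeping 123.1.
Round 3 (the target proposes): the acquirer can get 123.1 next round, worth 0.7 × 123.1 = 86.17 now. The target offers 86.17 and keeps 240 − 86.17 = 153.83.
Round 2 (the acquirer proposes): the target can get 153.83 next round, worth 0.7 × 153.83 = 107.681 now. The acquirer offers 107.681 and keeps 240 − 107.681 = 132.319.
Round 1 (the target proposes): the acquirer can get 132.319 next round, worth 0.7 × 132.319 = 92.6233 now, so the target offers 92.6233, keeping 147.3767.

92.62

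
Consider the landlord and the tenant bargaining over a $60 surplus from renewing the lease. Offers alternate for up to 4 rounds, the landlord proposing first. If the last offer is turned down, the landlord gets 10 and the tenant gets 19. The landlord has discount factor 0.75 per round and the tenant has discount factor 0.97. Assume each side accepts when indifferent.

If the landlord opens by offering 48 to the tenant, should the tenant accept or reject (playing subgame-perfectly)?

Reject

Round 4 (the tenant proposes): the landlord gets 10 if talks fail, so the tenant offers 10 and keeps 50.
Round 3 (the landlord proposes): the tenant can get 50 next round, worth 0.97 × 50 = 48.5 now. The landlord offers 48.5 and keeps 60 − 48.5 = 11.5.
Round 2 (the tenant proposes): the landlord can get 11.5 next round, worth 0.75 × 11.5 = 8.625 now, so the tenant offers 8.625, keeping 51.375.
So by rejecting in round 1, the tenant gets 51.375 next round, worth 0.97 × 51.375 = 49.83375 now.
Offer 48 < 49.83375, so the tenant rejects.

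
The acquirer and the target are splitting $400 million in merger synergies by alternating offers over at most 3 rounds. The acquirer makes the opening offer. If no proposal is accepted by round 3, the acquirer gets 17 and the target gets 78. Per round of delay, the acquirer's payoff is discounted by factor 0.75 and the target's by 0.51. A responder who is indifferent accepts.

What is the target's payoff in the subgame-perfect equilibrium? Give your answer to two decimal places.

Round 3 (the acquirer proposes): the target gets 78 if talks fail, so the acquirer offers 78 and keeps 322.
Round 2 (the target proposes): the acquirer can get 322 next round, worth 0.75 × 322 = 241.5 now; the target offers that and keeps 158.5.
Round 1 (the acquirer proposes): the target can get 158.5 next round, worth 0.51 × 158.5 = 80.835 now. The acquirer offers 80.835 and keeps 400 − 80.835 = 319.165.

80.84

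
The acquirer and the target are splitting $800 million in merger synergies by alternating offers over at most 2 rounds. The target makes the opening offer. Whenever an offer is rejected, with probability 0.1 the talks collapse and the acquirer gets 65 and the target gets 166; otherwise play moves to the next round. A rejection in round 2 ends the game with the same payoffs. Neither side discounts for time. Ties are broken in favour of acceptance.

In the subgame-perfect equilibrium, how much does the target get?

222.9

Round 2 (the acquirer proposes): the target gets 166 if talks fail, so the acquirer offers 166 and keeps 634.
Round 1 (the target proposes): rejecting gives the acquirer an expected 0.9 × 634 + 0.1 × 65 = 577.1, so the target offers 577.1, keeping 222.9.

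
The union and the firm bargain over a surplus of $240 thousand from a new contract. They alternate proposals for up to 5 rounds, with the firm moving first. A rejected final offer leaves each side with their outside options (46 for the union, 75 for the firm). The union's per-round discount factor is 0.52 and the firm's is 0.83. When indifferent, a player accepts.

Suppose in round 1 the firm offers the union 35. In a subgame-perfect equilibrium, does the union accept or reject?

Work out the union's continuation value if the offer is rejected.
Round 5 (the firm proposes): the union gets 46 if talks fail, so the firm offers 46 and keeps 194.
Round 4 (the union proposes): the firm can get 194 next round, worth 0.83 × 194 = 161.02 now; the union offers that and keeps 78.98.
Round 3 (the firm proposes): the union can get 78.98 next round, worth 0.52 × 78.98 = 41.0696 now, so the firm offers 41.0696, keeping 198.9304.
Round 2 (the union proposes): the firm can get 198.9304 next round, worth 0.83 × 198.9304 = 165.112232 now. The union offers 165.112232 and keeps 240 − 165.112232 = 74.887768.
So by rejecting in round 1, the union gets 74.887768 next round, worth 0.52 × 74.887768 = 38.94163936 now.
Offer 35 < 38.94163936, so the union rejects.

Reject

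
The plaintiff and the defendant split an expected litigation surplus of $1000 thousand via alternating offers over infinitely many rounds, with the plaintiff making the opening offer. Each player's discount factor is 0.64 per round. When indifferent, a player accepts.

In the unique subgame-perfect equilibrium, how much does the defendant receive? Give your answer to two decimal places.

In a stationary SPE each proposer offers the other exactly their discounted continuation value.
If the plaintiff keeps x when proposing and the defendant keeps y when proposing, then x = 1000 − 0.64y and y = 1000 − 0.64x.
Solving: x = 1000(1 − 0.64) / (1 − 0.64·0.64) = 360 / 0.5904 ≈ 609.7561.
The defendant gets 1000 − 609.7561 ≈ 390.2439.

390.24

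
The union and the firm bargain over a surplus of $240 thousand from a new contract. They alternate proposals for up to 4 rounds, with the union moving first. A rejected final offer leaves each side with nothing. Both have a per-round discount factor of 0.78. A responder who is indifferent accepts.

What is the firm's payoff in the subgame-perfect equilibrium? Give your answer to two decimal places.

Round 4 (the firm proposes): rejection yields 0 for the union; the firm offers 0 and keeps 240.
Round 3 (the union proposes): the firm can get 240 next round, worth 0.78 × 240 = 187.2 now; the union offers that and keeps 52.8.
Round 2 (the firm proposes): the union can get 52.8 next round, worth 0.78 × 52.8 = 41.184 now. The firm offers 41.184 and keeps 240 − 41.184 = 198.816.
Round 1 (the union proposes): the firm can get 198.816 next round, worth 0.78 × 198.816 = 155.07648 now; the union offers that and keeps 84.92352.

155.08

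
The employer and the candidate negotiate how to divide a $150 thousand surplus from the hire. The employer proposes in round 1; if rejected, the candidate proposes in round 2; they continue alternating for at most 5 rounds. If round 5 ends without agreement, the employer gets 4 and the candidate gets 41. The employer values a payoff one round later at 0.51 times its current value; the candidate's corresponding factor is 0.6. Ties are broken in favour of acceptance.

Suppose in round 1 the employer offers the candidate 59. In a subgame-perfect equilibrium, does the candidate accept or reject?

Reject

Round 5 (the employer proposes): the candidate gets 41 if talks fail, so the employer offers 41 and keeps 109.
Round 4 (the candidate proposes): the employer can get 109 next round, worth 0.51 × 109 = 55.59 now, so the candidate offers 55.59, keeping 94.41.
Round 3 (the employer proposes): the candidate can get 94.41 next round, worth 0.6 × 94.41 = 56.646 now. The employer offers 56.646 and keeps 150 − 56.646 = 93.354.
Round 2 (the candidate proposes): the employer can get 93.354 next round, worth 0.51 × 93.354 = 47.61054 now. The candidate offers 47.61054 and keeps 150 − 47.61054 = 102.38946.
So by rejecting in round 1, the candidate gets 102.38946 next round, worth 0.6 × 102.38946 = 61.433676 now.
Offer 59 < 61.433676, so the candidate rejects.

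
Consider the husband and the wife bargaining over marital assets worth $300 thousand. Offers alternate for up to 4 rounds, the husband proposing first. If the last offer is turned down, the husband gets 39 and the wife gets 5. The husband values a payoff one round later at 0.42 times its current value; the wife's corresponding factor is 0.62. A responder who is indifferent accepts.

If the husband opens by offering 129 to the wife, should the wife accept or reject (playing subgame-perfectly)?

Round 4 (the wife proposes): the husband gets 39 if talks fail, so the wife offers 39 and keeps 261.
Round 3 (the husband proposes): the wife can get 261 next round, worth 0.62 × 261 = 161.82 now. The husband offers 161.82 and keeps 300 − 161.82 = 138.18.
Round 2 (the wife proposes): the husband can get 138.18 next round, worth 0.42 × 138.18 = 58.0356 now; the wife offers that and keeps 241.9644.
So by rejecting in round 1, the wife gets 241.9644 next round, worth 0.62 × 241.9644 = 150.017928 now.
Offer 129 < 150.017928, so the wife rejects.

Reject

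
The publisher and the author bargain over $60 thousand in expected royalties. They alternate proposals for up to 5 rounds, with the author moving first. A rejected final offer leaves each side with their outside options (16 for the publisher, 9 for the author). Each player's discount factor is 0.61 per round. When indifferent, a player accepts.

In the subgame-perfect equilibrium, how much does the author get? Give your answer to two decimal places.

38.20

Round 5 (the author proposes): the publisher gets 16 if talks fail, so the author offers 16 and keeps 44.
Round 4 (the publisher proposes): the author can get 44 next round, worth 0.61 × 44 = 26.84 now, so the publisher offers 26.84, keeping 33.16.
Round 3 (the author proposes): the publisher can get 33.16 next round, worth 0.61 × 33.16 = 20.2276 now; the author offers that and keeps 39.7724.
Round 2 (the publisher proposes): the author can get 39.7724 next round, worth 0.61 × 39.7724 = 24.261164 now. The publisher offers 24.261164 and keeps 60 − 24.261164 = 35.738836.
Round 1 (the author proposes): the publisher can get 35.738836 next round, worth 0.61 × 35.738836 = 21.80068996 now, so the author offers 21.80068996, keeping 38.19931004.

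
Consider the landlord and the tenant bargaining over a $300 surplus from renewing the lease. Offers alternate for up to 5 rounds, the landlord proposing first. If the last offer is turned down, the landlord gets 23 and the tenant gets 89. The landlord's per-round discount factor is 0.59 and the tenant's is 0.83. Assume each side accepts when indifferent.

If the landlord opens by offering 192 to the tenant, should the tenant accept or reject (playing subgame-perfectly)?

Work out the tenant's continuation value if the offer is rejected.
Round 5 (the landlord proposes): the tenant gets 89 if talks fail, so the landlord offers 89 and keeps 211.
Round 4 (the tenant proposes): the landlord can get 211 next round, worth 0.59 × 211 = 124.49 now; the tenant offers that and keeps 175.51.
Round 3 (the landlord proposes): the tenant can get 175.51 next round, worth 0.83 × 175.51 = 145.6733 now, so the landlord offers 145.6733, keeping 154.3267.
Round 2 (the tenant proposes): the landlord can get 154.3267 next round, worth 0.59 × 154.3267 = 91.052753 now, so the tenant offers 91.052753, keeping 208.947247.
So by rejecting in round 1, the tenant gets 208.947247 next round, worth 0.83 × 208.947247 = 173.42621501 now.
Offer 192 ≥ 173.42621501, so the tenant accepts.

Accept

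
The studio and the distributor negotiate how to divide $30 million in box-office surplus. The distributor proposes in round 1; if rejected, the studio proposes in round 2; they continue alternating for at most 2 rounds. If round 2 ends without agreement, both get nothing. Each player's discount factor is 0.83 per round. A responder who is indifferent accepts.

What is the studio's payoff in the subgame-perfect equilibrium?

24.9

Round 2 (the studio proposes): the distributor will accept anything ≥ 0, so the studio offers 0 and keeps 30.
Round 1 (the distributor proposes): the studio can get 30 next round, worth 0.83 × 30 = 24.9 now; the distributor offers that and keeps 5.1.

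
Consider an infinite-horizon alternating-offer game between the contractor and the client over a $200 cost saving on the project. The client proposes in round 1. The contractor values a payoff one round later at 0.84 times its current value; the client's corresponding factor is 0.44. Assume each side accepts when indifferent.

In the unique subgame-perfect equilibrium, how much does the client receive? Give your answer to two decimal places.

50.76

In a stationary SPE each proposer offers the other exactly their discounted continuation value.
If the client keeps x when proposing and the contractor keeps y when proposing, then x = 200 − 0.84y and y = 200 − 0.44x.
Solving: x = 200(1 − 0.84) / (1 − 0.44·0.84) = 32 / 0.6304 ≈ 50.7614.
The contractor gets 200 − 50.7614 ≈ 149.2386.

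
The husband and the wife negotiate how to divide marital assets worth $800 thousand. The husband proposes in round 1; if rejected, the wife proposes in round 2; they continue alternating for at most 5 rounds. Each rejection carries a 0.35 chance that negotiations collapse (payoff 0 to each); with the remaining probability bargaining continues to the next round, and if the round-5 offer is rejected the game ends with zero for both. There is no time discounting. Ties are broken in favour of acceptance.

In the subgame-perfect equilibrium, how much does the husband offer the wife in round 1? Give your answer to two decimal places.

258.90

Round 5 (the husband proposes): the wife will accept anything ≥ 0, so the husband offers 0 and keeps 800.
Round 4 (the wife proposes): rejecting gives the husband an expected 0.65 × 800 = 520, so the wife offers 520, keeping 280.
Round 3 (the husband proposes): rejecting gives the wife an expected 0.65 × 280 = 182. The husband offers 182 and keeps 800 − 182 = 618.
Round 2 (the wife proposes): rejecting gives the husband an expected 0.65 × 618 = 401.7. The wife offers 401.7 and keeps 800 − 401.7 = 398.3.
Round 1 (the husband proposes): rejecting gives the wife an expected 0.65 × 398.3 = 258.895, so the husband offers 258.895, keeping 541.105.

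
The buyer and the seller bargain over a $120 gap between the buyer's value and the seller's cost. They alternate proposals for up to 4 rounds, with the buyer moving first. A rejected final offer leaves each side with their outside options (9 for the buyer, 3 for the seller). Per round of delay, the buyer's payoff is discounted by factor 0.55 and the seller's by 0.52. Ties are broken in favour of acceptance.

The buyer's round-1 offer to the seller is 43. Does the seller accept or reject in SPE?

Reject

Round 4 (the seller proposes): the buyer gets 9 if talks fail, so the seller offers 9 and keeps 111.
Round 3 (the buyer proposes): the seller can get 111 next round, worth 0.52 × 111 = 57.72 now. The buyer offers 57.72 and keeps 120 − 57.72 = 62.28.
Round 2 (the seller proposes): the buyer can get 62.28 next round, worth 0.55 × 62.28 = 34.254 now. The seller offers 34.254 and keeps 120 − 34.254 = 85.746.
So by rejecting in round 1, the seller gets 85.746 next round, worth 0.52 × 85.746 = 44.58792 now.
Offer 43 < 44.58792, so the seller rejects.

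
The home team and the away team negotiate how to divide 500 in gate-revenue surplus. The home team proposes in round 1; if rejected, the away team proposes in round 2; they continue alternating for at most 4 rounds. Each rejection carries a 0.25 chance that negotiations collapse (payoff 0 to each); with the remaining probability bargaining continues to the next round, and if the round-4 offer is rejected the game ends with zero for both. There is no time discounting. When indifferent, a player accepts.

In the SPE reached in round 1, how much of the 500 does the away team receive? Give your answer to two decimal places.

304.69

Round 4 (the away team proposes): the home team will accept anything ≥ 0, so the away team offers 0 and keeps 500.
Round 3 (the home team proposes): rejecting gives the away team an expected 0.75 × 500 = 375; the home team offers that and keeps 125.
Round 2 (the away team proposes): rejecting gives the home team an expected 0.75 × 125 = 93.75. The away team offers 93.75 and keeps 500 − 93.75 = 406.25.
Round 1 (the home team proposes): rejecting gives the away team an expected 0.75 × 406.25 = 304.6875; the home team offers that and keeps 195.3125.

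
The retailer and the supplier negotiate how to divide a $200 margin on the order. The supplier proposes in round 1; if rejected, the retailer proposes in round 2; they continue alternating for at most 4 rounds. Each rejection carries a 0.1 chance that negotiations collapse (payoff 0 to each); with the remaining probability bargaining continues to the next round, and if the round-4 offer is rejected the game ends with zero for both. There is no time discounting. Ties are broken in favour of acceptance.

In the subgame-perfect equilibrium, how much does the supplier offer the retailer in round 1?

Round 4 (the retailer proposes): rejection yields 0 for the supplier; the retailer offers 0 and keeps 200.
Round 3 (the supplier proposes): rejecting gives the retailer an expected 0.9 × 200 = 180; the supplier offers that and keeps 20.
Round 2 (the retailer proposes): rejecting gives the supplier an expected 0.9 × 20 = 18, so the retailer offers 18, keeping 182.
Round 1 (the supplier proposes): rejecting gives the retailer an expected 0.9 × 182 = 163.8, so the supplier offers 163.8, keeping 36.2.

163.8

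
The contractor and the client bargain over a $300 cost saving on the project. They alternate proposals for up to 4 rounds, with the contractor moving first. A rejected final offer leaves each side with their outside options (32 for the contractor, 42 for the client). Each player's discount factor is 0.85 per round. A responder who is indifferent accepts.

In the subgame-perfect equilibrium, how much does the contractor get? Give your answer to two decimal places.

97.16

Round 4 (the client proposes): the contractor gets 32 if talks fail, so the client offers 32 and keeps 268.
Round 3 (the contractor proposes): the client can get 268 next round, worth 0.85 × 268 = 227.8 now. The contractor offers 227.8 and keeps 300 − 227.8 = 72.2.
Round 2 (the client proposes): the contractor can get 72.2 next round, worth 0.85 × 72.2 = 61.37 now. The client offers 61.37 and keeps 300 − 61.37 = 238.63.
Round 1 (the contractor proposes): the client can get 238.63 next round, worth 0.85 × 238.63 = 202.8355 now. The contractor offers 202.8355 and keeps 300 − 202.8355 = 97.1645.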